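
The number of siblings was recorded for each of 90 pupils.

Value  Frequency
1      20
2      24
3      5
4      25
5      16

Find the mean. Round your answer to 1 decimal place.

2.9

Values: 1, 2, 3, 4, 5
Σfx = 20×1 + 24×2 + 5×3 + 25×4 + 16×5 = 263
n = Σf = 90
Mean = 263 / 90 = 2.9222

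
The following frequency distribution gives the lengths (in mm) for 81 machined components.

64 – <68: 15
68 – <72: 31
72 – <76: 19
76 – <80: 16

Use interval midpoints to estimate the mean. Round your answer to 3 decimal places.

71.778

Midpoints: 66, 70, 74, 78
Σfm = 15×66 + 31×70 + 19×74 + 16×78 = 5814
n = Σf = 81
Mean = 5814 / 81 = 71.7778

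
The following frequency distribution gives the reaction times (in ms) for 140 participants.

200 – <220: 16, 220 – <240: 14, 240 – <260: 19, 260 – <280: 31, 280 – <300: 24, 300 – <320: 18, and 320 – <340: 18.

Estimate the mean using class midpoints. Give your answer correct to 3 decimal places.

272.714

Midpoints: 210, 230, 250, 270, 290, 310, 330
Σfm = 16×210 + 14×230 + 19×250 + 31×270 + 24×290 + 18×310 + 18×330 = 38180
n = Σf = 140
Mean = 38180 / 140 = 272.7143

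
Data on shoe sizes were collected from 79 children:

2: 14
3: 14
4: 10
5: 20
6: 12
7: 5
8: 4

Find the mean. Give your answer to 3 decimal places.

4.418

Values: 2, 3, 4, 5, 6, 7, 8
Σfx = 14×2 + 14×3 + 10×4 + 20×5 + 12×6 + 5×7 + 4×8 = 349
n = Σf = 79
Mean = 349 / 79 = 4.4177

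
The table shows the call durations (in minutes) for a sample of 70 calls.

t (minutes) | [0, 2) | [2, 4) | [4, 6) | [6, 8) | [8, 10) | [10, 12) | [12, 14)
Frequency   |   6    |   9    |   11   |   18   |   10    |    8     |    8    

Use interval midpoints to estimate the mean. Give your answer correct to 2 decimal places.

Midpoints: 1, 3, 5, 7, 9, 11, 13
Σfm = 6×1 + 9×3 + 11×5 + 18×7 + 10×9 + 8×11 + 8×13 = 496
n = Σf = 70
Mean = 496 / 70 = 7.0857

7.09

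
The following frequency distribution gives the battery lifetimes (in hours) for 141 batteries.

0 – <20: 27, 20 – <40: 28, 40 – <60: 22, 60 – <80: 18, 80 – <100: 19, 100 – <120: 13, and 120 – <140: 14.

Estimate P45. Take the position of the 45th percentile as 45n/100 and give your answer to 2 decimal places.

Cumulative frequencies: 27, 55, 77, 95, 114, 127, 141
n = 141; position = 45n/100 = 63.45.
This falls in the class 40 – <60: L = 40, F = 55, f = 22, h = 20.
45th percentile ≈ 40 + ((63.45 − 55) / 22) × 20 = 47.6818

47.68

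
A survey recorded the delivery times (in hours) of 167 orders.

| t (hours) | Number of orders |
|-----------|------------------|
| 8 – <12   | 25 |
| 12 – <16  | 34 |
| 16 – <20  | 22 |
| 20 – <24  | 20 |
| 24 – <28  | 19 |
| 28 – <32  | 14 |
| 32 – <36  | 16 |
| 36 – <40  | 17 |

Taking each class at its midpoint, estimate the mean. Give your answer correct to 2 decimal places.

Midpoints: 10, 14, 18, 22, 26, 30, 34, 38
Σfm = 25×10 + 34×14 + 22×18 + 20×22 + 19×26 + 14×30 + 16×34 + 17×38 = 3666
n = Σf = 167
Mean = 3666 / 167 = 21.9521

21.95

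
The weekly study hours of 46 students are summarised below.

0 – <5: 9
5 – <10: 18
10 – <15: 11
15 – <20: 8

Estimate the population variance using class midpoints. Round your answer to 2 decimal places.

Midpoints: 2.5, 7.5, 12.5, 17.5
n = 46, Σfm = 435, mean = 9.4565
Σfm² = 5237.5
Σf(m − x̄)² = Σfm² − (Σfm)²/n = 5237.5 − 435²/46 = 1123.9130
Population variance = 1123.9130 / 46 = 24.4329

24.43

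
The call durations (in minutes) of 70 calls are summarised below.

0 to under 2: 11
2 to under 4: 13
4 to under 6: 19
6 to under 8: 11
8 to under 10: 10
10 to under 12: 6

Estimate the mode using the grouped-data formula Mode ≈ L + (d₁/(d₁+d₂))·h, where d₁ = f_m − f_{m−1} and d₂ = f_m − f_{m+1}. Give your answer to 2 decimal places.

4.86

Modal class: 4 to under 6 (highest frequency 19).
d₁ = 19 − 13 = 6, d₂ = 19 − 11 = 8
Mode ≈ 4 + (6/(6+8)) × 2 = 4 + 0.8571 = 4.8571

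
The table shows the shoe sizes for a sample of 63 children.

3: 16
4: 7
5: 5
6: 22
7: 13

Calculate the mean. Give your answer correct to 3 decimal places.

5.143

Values: 3, 4, 5, 6, 7
Σfx = 16×3 + 7×4 + 5×5 + 22×6 + 13×7 = 324
n = Σf = 63
Mean = 324 / 63 = 5.1429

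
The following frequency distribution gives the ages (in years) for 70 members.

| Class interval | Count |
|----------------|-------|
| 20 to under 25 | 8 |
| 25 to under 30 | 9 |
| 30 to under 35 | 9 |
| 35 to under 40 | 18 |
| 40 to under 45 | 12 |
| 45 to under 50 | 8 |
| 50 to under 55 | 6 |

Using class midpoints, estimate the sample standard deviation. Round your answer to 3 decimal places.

8.819

Midpoints: 22.5, 27.5, 32.5, 37.5, 42.5, 47.5, 52.5
n = 70, Σfm = 2600, mean = 37.1429
Σfm² = 101937.5
Σf(m − x̄)² = Σfm² − (Σfm)²/n = 101937.5 − 2600²/70 = 5366.0714
Sample variance = 5366.0714 / 69 = 77.7692
Standard deviation = √77.7692 = 8.8187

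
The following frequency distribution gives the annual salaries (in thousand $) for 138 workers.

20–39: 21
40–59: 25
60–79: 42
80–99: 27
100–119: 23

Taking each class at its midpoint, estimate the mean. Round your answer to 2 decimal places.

Midpoints: 29.5, 49.5, 69.5, 89.5, 109.5
Σfm = 21×29.5 + 25×49.5 + 42×69.5 + 27×89.5 + 23×109.5 = 9711
n = Σf = 138
Mean = 9711 / 138 = 70.3696

70.37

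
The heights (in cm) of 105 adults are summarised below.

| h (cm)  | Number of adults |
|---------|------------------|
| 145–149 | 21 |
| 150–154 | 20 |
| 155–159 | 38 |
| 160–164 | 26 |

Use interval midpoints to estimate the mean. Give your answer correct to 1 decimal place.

Midpoints: 147, 152, 157, 162
Σfm = 21×147 + 20×152 + 38×157 + 26×162 = 16305
n = Σf = 105
Mean = 16305 / 105 = 155.2857

155.3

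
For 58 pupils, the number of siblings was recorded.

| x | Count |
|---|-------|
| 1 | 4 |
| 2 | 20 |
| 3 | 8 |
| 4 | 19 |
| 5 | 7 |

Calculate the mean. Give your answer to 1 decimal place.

Values: 1, 2, 3, 4, 5
Σfx = 4×1 + 20×2 + 8×3 + 19×4 + 7×5 = 179
n = Σf = 58
Mean = 179 / 58 = 3.0862

3.1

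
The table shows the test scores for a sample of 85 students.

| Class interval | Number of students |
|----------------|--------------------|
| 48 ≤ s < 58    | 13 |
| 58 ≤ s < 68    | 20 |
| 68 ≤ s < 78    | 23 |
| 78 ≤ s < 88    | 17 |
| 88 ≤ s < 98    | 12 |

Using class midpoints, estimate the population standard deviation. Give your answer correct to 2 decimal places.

Midpoints: 53, 63, 73, 83, 93
n = 85, Σfm = 6155, mean = 72.4118
Σfm² = 459365
Σf(m − x̄)² = Σfm² − (Σfm)²/n = 459365 − 6155²/85 = 13670.5882
Population variance = 13670.5882 / 85 = 160.8304
Standard deviation = √160.8304 = 12.6819

12.68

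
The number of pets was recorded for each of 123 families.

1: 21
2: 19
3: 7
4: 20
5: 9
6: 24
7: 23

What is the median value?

4

Cumulative frequencies: 21, 40, 47, 67, 76, 100, 123
n = 123, so the median is the value in position (n+1)/2 = 62.
Position 62 falls at value 4.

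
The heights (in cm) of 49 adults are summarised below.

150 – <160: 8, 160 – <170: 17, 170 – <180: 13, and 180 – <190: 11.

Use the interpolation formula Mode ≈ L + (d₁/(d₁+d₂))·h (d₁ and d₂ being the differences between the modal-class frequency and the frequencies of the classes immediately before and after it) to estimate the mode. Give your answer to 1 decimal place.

166.9

Modal class: 160 – <170 (highest frequency 17).
d₁ = 17 − 8 = 9, d₂ = 17 − 13 = 4
Mode ≈ 160 + (9/(9+4)) × 10 = 160 + 6.9231 = 166.9231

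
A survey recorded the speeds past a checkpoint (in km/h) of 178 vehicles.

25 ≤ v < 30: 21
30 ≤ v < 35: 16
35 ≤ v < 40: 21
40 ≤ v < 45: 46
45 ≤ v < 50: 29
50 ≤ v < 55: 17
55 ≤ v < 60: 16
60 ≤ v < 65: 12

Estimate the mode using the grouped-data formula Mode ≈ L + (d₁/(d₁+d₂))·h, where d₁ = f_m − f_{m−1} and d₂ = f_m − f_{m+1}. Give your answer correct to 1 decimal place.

Modal class: 40 ≤ v < 45 (highest frequency 46).
d₁ = 46 − 21 = 25, d₂ = 46 − 29 = 17
Mode ≈ 40 + (25/(25+17)) × 5 = 40 + 2.9762 = 42.9762

43.0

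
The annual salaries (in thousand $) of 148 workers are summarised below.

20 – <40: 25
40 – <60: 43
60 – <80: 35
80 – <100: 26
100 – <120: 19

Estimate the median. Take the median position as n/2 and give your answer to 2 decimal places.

Cumulative frequencies: 25, 68, 103, 129, 148
n = 148; position = n/2 = 74.
This falls in the class 60 – <80: L = 60, F = 68, f = 35, h = 20.
Median ≈ 60 + ((74 − 68) / 35) × 20 = 63.4286

63.43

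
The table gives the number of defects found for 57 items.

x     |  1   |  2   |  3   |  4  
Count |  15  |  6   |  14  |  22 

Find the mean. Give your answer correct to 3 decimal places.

2.754

Values: 1, 2, 3, 4
Σfx = 15×1 + 6×2 + 14×3 + 22×4 = 157
n = Σf = 57
Mean = 157 / 57 = 2.7544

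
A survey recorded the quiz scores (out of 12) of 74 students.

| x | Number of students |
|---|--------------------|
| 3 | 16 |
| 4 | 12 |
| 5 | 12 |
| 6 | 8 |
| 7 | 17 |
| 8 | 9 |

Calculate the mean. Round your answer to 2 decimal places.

Values: 3, 4, 5, 6, 7, 8
Σfx = 16×3 + 12×4 + 12×5 + 8×6 + 17×7 + 9×8 = 395
n = Σf = 74
Mean = 395 / 74 = 5.3378

5.34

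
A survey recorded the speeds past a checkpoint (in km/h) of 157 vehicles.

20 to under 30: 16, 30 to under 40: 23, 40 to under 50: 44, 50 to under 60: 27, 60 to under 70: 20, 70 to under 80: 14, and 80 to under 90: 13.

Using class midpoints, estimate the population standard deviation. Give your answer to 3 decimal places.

Midpoints: 25, 35, 45, 55, 65, 75, 85
n = 157, Σfm = 8125, mean = 51.7516
Σfm² = 466125
Σf(m − x̄)² = Σfm² − (Σfm)²/n = 466125 − 8125²/157 = 45643.3121
Population variance = 45643.3121 / 157 = 290.7217
Standard deviation = √290.7217 = 17.0506

17.051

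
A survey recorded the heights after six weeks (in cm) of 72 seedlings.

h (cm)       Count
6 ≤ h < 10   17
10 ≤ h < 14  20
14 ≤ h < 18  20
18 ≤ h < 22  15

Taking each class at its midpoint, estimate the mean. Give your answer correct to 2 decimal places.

Midpoints: 8, 12, 16, 20
Σfm = 17×8 + 20×12 + 20×16 + 15×20 = 996
n = Σf = 72
Mean = 996 / 72 = 13.8333

13.83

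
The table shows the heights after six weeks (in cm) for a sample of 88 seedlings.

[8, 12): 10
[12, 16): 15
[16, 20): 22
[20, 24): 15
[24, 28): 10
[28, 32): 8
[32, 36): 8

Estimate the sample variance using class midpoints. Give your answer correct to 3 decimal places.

Midpoints: 10, 14, 18, 22, 26, 30, 34
n = 88, Σfm = 1808, mean = 20.5455
Σfm² = 41536
Σf(m − x̄)² = Σfm² − (Σfm)²/n = 41536 − 1808²/88 = 4389.8182
Sample variance = 4389.8182 / 87 = 50.4577

50.458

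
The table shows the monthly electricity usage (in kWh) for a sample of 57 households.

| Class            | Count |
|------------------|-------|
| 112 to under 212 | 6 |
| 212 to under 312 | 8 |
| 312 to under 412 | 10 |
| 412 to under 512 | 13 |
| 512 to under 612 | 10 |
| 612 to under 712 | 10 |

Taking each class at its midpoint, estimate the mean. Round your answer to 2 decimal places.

Midpoints: 162, 262, 362, 462, 562, 662
Σfm = 6×162 + 8×262 + 10×362 + 13×462 + 10×562 + 10×662 = 24934
n = Σf = 57
Mean = 24934 / 57 = 437.4386

437.44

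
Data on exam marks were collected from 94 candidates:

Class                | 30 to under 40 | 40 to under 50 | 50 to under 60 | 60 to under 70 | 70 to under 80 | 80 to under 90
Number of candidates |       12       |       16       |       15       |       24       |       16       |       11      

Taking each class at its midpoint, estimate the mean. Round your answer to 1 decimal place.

Midpoints: 35, 45, 55, 65, 75, 85
Σfm = 12×35 + 16×45 + 15×55 + 24×65 + 16×75 + 11×85 = 5660
n = Σf = 94
Mean = 5660 / 94 = 60.2128

60.2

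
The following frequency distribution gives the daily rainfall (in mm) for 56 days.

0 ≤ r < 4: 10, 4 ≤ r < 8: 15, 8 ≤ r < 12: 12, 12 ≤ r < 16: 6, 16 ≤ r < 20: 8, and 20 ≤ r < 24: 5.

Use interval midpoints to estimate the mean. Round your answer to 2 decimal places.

Midpoints: 2, 6, 10, 14, 18, 22
Σfm = 10×2 + 15×6 + 12×10 + 6×14 + 8×18 + 5×22 = 568
n = Σf = 56
Mean = 568 / 56 = 10.1429

10.14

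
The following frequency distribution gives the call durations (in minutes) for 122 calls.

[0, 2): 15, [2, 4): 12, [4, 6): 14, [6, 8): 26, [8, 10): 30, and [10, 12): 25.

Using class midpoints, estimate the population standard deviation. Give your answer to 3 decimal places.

3.274

Midpoints: 1, 3, 5, 7, 9, 11
n = 122, Σfm = 848, mean = 6.9508
Σfm² = 7202
Σf(m − x̄)² = Σfm² − (Σfm)²/n = 7202 − 848²/122 = 1307.7049
Population variance = 1307.7049 / 122 = 10.7189
Standard deviation = √10.7189 = 3.2740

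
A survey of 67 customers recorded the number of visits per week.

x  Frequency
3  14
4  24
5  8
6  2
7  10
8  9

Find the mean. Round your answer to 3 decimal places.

4.955

Values: 3, 4, 5, 6, 7, 8
Σfx = 14×3 + 24×4 + 8×5 + 2×6 + 10×7 + 9×8 = 332
n = Σf = 67
Mean = 332 / 67 = 4.9552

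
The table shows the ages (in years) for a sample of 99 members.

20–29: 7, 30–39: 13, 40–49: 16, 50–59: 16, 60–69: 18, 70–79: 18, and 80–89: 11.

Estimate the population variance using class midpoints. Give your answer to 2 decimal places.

317.36

Midpoints: 24.5, 34.5, 44.5, 54.5, 64.5, 74.5, 84.5
n = 99, Σfm = 5635.5, mean = 56.9242
Σfm² = 352214.75
Σf(m − x̄)² = Σfm² − (Σfm)²/n = 352214.75 − 5635.5²/99 = 31418.1818
Population variance = 31418.1818 / 99 = 317.3554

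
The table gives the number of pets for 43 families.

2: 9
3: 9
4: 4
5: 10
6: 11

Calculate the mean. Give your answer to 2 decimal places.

Values: 2, 3, 4, 5, 6
Σfx = 9×2 + 9×3 + 4×4 + 10×5 + 11×6 = 177
n = Σf = 43
Mean = 177 / 43 = 4.1163

4.12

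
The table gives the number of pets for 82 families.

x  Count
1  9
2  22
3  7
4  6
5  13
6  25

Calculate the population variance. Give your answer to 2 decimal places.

Values: 1, 2, 3, 4, 5, 6
n = 82, Σfx = 313, mean = 3.8171
Σfx² = 1481
Σf(x − x̄)² = Σfx² − (Σfx)²/n = 1481 − 313²/82 = 286.2561
Population variance = 286.2561 / 82 = 3.4909

3.49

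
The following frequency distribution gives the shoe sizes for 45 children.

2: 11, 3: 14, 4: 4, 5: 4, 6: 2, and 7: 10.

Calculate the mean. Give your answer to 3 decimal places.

Values: 2, 3, 4, 5, 6, 7
Σfx = 11×2 + 14×3 + 4×4 + 4×5 + 2×6 + 10×7 = 182
n = Σf = 45
Mean = 182 / 45 = 4.0444

4.044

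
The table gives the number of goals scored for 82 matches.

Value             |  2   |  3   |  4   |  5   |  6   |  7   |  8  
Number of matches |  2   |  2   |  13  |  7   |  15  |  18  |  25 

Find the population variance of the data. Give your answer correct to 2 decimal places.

Values: 2, 3, 4, 5, 6, 7, 8
n = 82, Σfx = 513, mean = 6.2561
Σfx² = 3431
Σf(x − x̄)² = Σfx² − (Σfx)²/n = 3431 − 513²/82 = 221.6220
Population variance = 221.6220 / 82 = 2.7027

2.70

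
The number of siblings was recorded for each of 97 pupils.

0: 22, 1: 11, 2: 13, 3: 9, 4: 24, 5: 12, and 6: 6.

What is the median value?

3

Cumulative frequencies: 22, 33, 46, 55, 79, 91, 97
n = 97, so the median is the value in position (n+1)/2 = 49.
Position 49 falls at value 3.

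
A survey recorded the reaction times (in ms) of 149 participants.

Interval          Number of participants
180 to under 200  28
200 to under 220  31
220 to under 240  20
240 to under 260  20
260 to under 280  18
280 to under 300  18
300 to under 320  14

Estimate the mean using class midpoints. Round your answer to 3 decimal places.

240.604

Midpoints: 190, 210, 230, 250, 270, 290, 310
Σfm = 28×190 + 31×210 + 20×230 + 20×250 + 18×270 + 18×290 + 14×310 = 35850
n = Σf = 149
Mean = 35850 / 149 = 240.6040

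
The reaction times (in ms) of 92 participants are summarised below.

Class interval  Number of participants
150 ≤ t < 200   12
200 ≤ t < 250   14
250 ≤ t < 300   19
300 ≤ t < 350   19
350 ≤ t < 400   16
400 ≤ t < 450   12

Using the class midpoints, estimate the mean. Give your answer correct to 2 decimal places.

Midpoints: 175, 225, 275, 325, 375, 425
Σfm = 12×175 + 14×225 + 19×275 + 19×325 + 16×375 + 12×425 = 27750
n = Σf = 92
Mean = 27750 / 92 = 301.6304

301.63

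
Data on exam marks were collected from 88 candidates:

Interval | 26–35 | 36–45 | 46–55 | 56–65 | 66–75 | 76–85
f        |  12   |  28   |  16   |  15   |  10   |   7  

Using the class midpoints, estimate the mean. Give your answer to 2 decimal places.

50.95

Midpoints: 30.5, 40.5, 50.5, 60.5, 70.5, 80.5
Σfm = 12×30.5 + 28×40.5 + 16×50.5 + 15×60.5 + 10×70.5 + 7×80.5 = 4484
n = Σf = 88
Mean = 4484 / 88 = 50.9545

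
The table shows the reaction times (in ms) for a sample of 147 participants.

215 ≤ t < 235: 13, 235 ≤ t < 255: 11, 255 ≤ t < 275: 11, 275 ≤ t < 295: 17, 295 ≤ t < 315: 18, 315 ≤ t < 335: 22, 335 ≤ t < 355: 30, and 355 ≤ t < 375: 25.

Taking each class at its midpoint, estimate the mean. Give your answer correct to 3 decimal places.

309.490

Midpoints: 225, 245, 265, 285, 305, 325, 345, 365
Σfm = 13×225 + 11×245 + 11×265 + 17×285 + 18×305 + 22×325 + 30×345 + 25×365 = 45495
n = Σf = 147
Mean = 45495 / 147 = 309.4898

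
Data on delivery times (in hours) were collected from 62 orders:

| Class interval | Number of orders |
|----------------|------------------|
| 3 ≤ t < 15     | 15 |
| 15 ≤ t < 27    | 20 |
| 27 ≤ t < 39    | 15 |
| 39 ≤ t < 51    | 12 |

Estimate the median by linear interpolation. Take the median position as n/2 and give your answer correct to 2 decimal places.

Cumulative frequencies: 15, 35, 50, 62
n = 62; position = n/2 = 31.
This falls in the class 15 ≤ t < 27: L = 15, F = 15, f = 20, h = 12.
Median ≈ 15 + ((31 − 15) / 20) × 12 = 24.6000

24.60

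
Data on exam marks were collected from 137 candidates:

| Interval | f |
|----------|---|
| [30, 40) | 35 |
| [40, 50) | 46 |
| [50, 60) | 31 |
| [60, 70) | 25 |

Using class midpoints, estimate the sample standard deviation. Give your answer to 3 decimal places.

Midpoints: 35, 45, 55, 65
n = 137, Σfm = 6625, mean = 48.3577
Σfm² = 335425
Σf(m − x̄)² = Σfm² − (Σfm)²/n = 335425 − 6625²/137 = 15055.4745
Sample variance = 15055.4745 / 136 = 110.7020
Standard deviation = √110.7020 = 10.5215

10.522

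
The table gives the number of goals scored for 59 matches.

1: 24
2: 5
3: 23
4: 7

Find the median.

Cumulative frequencies: 24, 29, 52, 59
n = 59, so the median is the value in position (n+1)/2 = 30.
Position 30 falls at value 3.

3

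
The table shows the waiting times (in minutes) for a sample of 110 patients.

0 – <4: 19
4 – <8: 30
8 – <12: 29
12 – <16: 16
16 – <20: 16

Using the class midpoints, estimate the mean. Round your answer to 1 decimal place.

9.3

Midpoints: 2, 6, 10, 14, 18
Σfm = 19×2 + 30×6 + 29×10 + 16×14 + 16×18 = 1020
n = Σf = 110
Mean = 1020 / 110 = 9.2727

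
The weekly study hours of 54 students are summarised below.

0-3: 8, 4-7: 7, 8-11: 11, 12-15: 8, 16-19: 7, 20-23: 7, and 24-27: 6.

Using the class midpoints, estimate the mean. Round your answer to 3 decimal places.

Midpoints: 1.5, 5.5, 9.5, 13.5, 17.5, 21.5, 25.5
Σfm = 8×1.5 + 7×5.5 + 11×9.5 + 8×13.5 + 7×17.5 + 7×21.5 + 6×25.5 = 689
n = Σf = 54
Mean = 689 / 54 = 12.7593

12.759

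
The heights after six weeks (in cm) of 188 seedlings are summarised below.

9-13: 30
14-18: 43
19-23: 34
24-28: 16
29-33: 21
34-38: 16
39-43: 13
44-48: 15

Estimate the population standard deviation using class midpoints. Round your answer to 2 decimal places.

Midpoints: 11, 16, 21, 26, 31, 36, 41, 46
n = 188, Σfm = 4598, mean = 24.4574
Σfm² = 134958
Σf(m − x̄)² = Σfm² − (Σfm)²/n = 134958 − 4598²/188 = 22502.6596
Population variance = 22502.6596 / 188 = 119.6950
Standard deviation = √119.6950 = 10.9405

10.94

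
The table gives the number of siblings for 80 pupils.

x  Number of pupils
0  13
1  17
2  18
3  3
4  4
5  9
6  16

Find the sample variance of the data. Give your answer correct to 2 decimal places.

Values: 0, 1, 2, 3, 4, 5, 6
n = 80, Σfx = 219, mean = 2.7375
Σfx² = 981
Σf(x − x̄)² = Σfx² − (Σfx)²/n = 981 − 219²/80 = 381.4875
Sample variance = 381.4875 / 79 = 4.8290

4.83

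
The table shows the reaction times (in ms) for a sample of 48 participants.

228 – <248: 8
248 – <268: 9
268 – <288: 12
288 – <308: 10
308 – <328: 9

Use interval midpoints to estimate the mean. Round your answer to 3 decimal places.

Midpoints: 238, 258, 278, 298, 318
Σfm = 8×238 + 9×258 + 12×278 + 10×298 + 9×318 = 13404
n = Σf = 48
Mean = 13404 / 48 = 279.2500

279.250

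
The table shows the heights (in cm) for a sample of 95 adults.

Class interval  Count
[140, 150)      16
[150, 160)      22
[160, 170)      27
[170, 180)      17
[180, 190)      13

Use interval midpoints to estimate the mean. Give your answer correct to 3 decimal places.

163.842

Midpoints: 145, 155, 165, 175, 185
Σfm = 16×145 + 22×155 + 27×165 + 17×175 + 13×185 = 15565
n = Σf = 95
Mean = 15565 / 95 = 163.8421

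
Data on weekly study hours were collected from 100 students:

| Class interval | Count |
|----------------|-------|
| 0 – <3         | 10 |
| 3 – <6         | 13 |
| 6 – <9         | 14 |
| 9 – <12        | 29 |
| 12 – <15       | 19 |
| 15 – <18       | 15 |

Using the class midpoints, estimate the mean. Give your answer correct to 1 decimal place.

Midpoints: 1.5, 4.5, 7.5, 10.5, 13.5, 16.5
Σfm = 10×1.5 + 13×4.5 + 14×7.5 + 29×10.5 + 19×13.5 + 15×16.5 = 987
n = Σf = 100
Mean = 987 / 100 = 9.8700

9.9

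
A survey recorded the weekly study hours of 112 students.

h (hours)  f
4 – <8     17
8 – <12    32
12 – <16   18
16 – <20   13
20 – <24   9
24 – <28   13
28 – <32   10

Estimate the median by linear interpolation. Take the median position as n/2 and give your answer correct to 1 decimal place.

13.6

Cumulative frequencies: 17, 49, 67, 80, 89, 102, 112
n = 112; position = n/2 = 56.
This falls in the class 12 – <16: L = 12, F = 49, f = 18, h = 4.
Median ≈ 12 + ((56 − 49) / 18) × 4 = 13.5556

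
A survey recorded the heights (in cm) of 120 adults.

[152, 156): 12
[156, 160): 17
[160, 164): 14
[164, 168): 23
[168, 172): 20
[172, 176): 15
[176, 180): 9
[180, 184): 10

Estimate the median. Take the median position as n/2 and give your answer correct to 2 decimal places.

166.96

Cumulative frequencies: 12, 29, 43, 66, 86, 101, 110, 120
n = 120; position = n/2 = 60.
This falls in the class [164, 168): L = 164, F = 43, f = 23, h = 4.
Median ≈ 164 + ((60 − 43) / 23) × 4 = 166.9565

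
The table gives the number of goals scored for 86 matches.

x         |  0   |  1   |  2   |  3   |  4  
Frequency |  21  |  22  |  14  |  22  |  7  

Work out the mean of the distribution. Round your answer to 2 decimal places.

Values: 0, 1, 2, 3, 4
Σfx = 21×0 + 22×1 + 14×2 + 22×3 + 7×4 = 144
n = Σf = 86
Mean = 144 / 86 = 1.6744

1.67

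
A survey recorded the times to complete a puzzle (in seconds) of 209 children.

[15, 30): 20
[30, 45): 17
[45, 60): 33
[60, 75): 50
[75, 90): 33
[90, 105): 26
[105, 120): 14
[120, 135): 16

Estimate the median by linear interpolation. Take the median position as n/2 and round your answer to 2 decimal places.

Cumulative frequencies: 20, 37, 70, 120, 153, 179, 193, 209
n = 209; position = n/2 = 104.5.
This falls in the class [60, 75): L = 60, F = 70, f = 50, h = 15.
Median ≈ 60 + ((104.5 − 70) / 50) × 15 = 70.3500

70.35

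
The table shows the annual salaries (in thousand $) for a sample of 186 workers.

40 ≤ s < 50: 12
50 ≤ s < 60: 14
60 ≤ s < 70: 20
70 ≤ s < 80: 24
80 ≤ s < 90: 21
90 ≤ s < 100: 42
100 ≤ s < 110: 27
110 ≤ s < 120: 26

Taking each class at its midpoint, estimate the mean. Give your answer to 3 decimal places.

86.075

Midpoints: 45, 55, 65, 75, 85, 95, 105, 115
Σfm = 12×45 + 14×55 + 20×65 + 24×75 + 21×85 + 42×95 + 27×105 + 26×115 = 16010
n = Σf = 186
Mean = 16010 / 186 = 86.0753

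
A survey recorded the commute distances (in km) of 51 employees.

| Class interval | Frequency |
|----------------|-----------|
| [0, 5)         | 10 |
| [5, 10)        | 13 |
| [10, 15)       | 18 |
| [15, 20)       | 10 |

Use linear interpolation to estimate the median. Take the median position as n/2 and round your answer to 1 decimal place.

10.7

Cumulative frequencies: 10, 23, 41, 51
n = 51; position = n/2 = 25.5.
This falls in the class [10, 15): L = 10, F = 23, f = 18, h = 5.
Median ≈ 10 + ((25.5 − 23) / 18) × 5 = 10.6944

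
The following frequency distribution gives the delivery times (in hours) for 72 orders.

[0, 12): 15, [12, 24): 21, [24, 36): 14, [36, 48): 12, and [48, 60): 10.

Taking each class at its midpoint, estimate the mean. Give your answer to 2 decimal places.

26.83

Midpoints: 6, 18, 30, 42, 54
Σfm = 15×6 + 21×18 + 14×30 + 12×42 + 10×54 = 1932
n = Σf = 72
Mean = 1932 / 72 = 26.8333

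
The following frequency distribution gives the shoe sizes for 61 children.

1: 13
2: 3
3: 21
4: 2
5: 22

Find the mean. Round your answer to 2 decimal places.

Values: 1, 2, 3, 4, 5
Σfx = 13×1 + 3×2 + 21×3 + 2×4 + 22×5 = 200
n = Σf = 61
Mean = 200 / 61 = 3.2787

3.28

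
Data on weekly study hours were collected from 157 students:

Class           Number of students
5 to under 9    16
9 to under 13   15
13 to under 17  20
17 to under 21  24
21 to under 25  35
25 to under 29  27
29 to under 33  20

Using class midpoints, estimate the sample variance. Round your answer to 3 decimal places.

Midpoints: 7, 11, 15, 19, 23, 27, 31
n = 157, Σfm = 3187, mean = 20.2994
Σfm² = 73181
Σf(m − x̄)² = Σfm² − (Σfm)²/n = 73181 − 3187²/157 = 8486.9299
Sample variance = 8486.9299 / 156 = 54.4034

54.403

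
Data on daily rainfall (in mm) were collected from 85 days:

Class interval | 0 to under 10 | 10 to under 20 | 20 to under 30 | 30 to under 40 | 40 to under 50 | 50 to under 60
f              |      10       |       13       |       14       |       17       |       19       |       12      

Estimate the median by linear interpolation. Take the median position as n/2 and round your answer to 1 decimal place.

33.2

Cumulative frequencies: 10, 23, 37, 54, 73, 85
n = 85; position = n/2 = 42.5.
This falls in the class 30 to under 40: L = 30, F = 37, f = 17, h = 10.
Median ≈ 30 + ((42.5 − 37) / 17) × 10 = 33.2353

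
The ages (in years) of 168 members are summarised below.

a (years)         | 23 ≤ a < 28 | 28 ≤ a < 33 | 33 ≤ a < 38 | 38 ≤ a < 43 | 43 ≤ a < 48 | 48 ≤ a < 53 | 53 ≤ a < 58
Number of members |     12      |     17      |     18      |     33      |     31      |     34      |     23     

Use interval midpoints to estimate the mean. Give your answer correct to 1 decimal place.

Midpoints: 25.5, 30.5, 35.5, 40.5, 45.5, 50.5, 55.5
Σfm = 12×25.5 + 17×30.5 + 18×35.5 + 33×40.5 + 31×45.5 + 34×50.5 + 23×55.5 = 7204
n = Σf = 168
Mean = 7204 / 168 = 42.8810

42.9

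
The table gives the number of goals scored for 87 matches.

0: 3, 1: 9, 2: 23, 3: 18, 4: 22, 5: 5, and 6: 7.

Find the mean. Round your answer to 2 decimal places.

3.03

Values: 0, 1, 2, 3, 4, 5, 6
Σfx = 3×0 + 9×1 + 23×2 + 18×3 + 22×4 + 5×5 + 7×6 = 264
n = Σf = 87
Mean = 264 / 87 = 3.0345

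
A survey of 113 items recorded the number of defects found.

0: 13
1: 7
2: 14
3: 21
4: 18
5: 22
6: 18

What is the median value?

4

Cumulative frequencies: 13, 20, 34, 55, 73, 95, 113
n = 113, so the median is the value in position (n+1)/2 = 57.
Position 57 falls at value 4.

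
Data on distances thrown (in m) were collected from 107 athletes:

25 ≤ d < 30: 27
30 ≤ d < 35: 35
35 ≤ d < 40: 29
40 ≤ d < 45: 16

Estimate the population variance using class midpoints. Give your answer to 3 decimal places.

Midpoints: 27.5, 32.5, 37.5, 42.5
n = 107, Σfm = 3647.5, mean = 34.0888
Σfm² = 127068.75
Σf(m − x̄)² = Σfm² − (Σfm)²/n = 127068.75 − 3647.5²/107 = 2729.9065
Population variance = 2729.9065 / 107 = 25.5131

25.513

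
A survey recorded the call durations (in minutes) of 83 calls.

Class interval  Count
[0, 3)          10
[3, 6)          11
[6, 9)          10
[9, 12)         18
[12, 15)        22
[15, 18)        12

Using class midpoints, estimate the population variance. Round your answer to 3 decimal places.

22.870

Midpoints: 1.5, 4.5, 7.5, 10.5, 13.5, 16.5
n = 83, Σfm = 823.5, mean = 9.9217
Σfm² = 10068.75
Σf(m − x̄)² = Σfm² − (Σfm)²/n = 10068.75 − 823.5²/83 = 1898.2410
Population variance = 1898.2410 / 83 = 22.8704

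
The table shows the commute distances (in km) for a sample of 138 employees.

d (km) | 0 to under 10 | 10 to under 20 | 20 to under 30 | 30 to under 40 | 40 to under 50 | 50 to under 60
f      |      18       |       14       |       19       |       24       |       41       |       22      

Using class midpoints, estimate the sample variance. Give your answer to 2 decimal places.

265.80

Midpoints: 5, 15, 25, 35, 45, 55
n = 138, Σfm = 4670, mean = 33.8406
Σfm² = 194450
Σf(m − x̄)² = Σfm² − (Σfm)²/n = 194450 − 4670²/138 = 36414.4928
Sample variance = 36414.4928 / 137 = 265.7992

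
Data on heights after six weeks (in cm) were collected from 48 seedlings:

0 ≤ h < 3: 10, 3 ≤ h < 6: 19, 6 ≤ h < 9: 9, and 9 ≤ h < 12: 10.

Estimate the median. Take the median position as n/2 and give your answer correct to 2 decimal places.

Cumulative frequencies: 10, 29, 38, 48
n = 48; position = n/2 = 24.
This falls in the class 3 ≤ h < 6: L = 3, F = 10, f = 19, h = 3.
Median ≈ 3 + ((24 − 10) / 19) × 3 = 5.2105

5.21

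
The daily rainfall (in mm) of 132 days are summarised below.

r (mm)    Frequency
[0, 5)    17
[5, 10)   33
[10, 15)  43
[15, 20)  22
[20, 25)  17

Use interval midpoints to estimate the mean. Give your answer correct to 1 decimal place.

12.1

Midpoints: 2.5, 7.5, 12.5, 17.5, 22.5
Σfm = 17×2.5 + 33×7.5 + 43×12.5 + 22×17.5 + 17×22.5 = 1595
n = Σf = 132
Mean = 1595 / 132 = 12.0833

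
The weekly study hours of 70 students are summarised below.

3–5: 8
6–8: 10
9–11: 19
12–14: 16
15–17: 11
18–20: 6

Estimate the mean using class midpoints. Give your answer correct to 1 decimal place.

Midpoints: 4, 7, 10, 13, 16, 19
Σfm = 8×4 + 10×7 + 19×10 + 16×13 + 11×16 + 6×19 = 790
n = Σf = 70
Mean = 790 / 70 = 11.2857

11.3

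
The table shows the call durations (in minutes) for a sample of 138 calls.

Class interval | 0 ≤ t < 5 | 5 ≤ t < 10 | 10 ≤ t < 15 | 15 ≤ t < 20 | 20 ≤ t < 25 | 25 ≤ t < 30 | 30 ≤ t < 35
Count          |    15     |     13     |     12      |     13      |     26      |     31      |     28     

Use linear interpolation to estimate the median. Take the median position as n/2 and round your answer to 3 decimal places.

Cumulative frequencies: 15, 28, 40, 53, 79, 110, 138
n = 138; position = n/2 = 69.
This falls in the class 20 ≤ t < 25: L = 20, F = 53, f = 26, h = 5.
Median ≈ 20 + ((69 − 53) / 26) × 5 = 23.0769

23.077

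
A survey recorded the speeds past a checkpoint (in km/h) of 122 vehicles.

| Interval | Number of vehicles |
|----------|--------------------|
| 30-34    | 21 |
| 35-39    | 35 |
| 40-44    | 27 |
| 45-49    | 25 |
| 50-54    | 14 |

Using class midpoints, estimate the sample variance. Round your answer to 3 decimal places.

Midpoints: 32, 37, 42, 47, 52
n = 122, Σfm = 5004, mean = 41.0164
Σfm² = 210128
Σf(m − x̄)² = Σfm² − (Σfm)²/n = 210128 − 5004²/122 = 4881.9672
Sample variance = 4881.9672 / 121 = 40.3468

40.347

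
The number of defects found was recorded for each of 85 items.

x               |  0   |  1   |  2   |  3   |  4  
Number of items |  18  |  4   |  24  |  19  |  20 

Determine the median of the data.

Cumulative frequencies: 18, 22, 46, 65, 85
n = 85, so the median is the value in position (n+1)/2 = 43.
Position 43 falls at value 2.

2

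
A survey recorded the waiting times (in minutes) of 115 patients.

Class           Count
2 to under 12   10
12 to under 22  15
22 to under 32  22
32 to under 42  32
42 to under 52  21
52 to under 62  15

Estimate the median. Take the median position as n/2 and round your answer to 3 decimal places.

Cumulative frequencies: 10, 25, 47, 79, 100, 115
n = 115; position = n/2 = 57.5.
This falls in the class 32 to under 42: L = 32, F = 47, f = 32, h = 10.
Median ≈ 32 + ((57.5 − 47) / 32) × 10 = 35.2812

35.281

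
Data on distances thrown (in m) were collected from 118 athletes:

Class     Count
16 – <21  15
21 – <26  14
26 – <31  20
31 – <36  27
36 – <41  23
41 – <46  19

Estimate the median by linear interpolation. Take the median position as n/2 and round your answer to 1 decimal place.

Cumulative frequencies: 15, 29, 49, 76, 99, 118
n = 118; position = n/2 = 59.
This falls in the class 31 – <36: L = 31, F = 49, f = 27, h = 5.
Median ≈ 31 + ((59 − 49) / 27) × 5 = 32.8519

32.9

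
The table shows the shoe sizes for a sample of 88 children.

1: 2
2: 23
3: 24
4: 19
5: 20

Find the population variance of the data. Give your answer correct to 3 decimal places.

1.345

Values: 1, 2, 3, 4, 5
n = 88, Σfx = 296, mean = 3.3636
Σfx² = 1114
Σf(x − x̄)² = Σfx² − (Σfx)²/n = 1114 − 296²/88 = 118.3636
Population variance = 118.3636 / 88 = 1.3450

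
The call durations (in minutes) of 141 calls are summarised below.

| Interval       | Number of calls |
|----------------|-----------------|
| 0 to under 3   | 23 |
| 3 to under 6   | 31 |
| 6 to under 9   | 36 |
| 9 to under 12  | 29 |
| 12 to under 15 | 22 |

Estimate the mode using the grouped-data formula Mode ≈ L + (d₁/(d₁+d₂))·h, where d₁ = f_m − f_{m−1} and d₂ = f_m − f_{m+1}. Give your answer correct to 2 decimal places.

7.25

Modal class: 6 to under 9 (highest frequency 36).
d₁ = 36 − 31 = 5, d₂ = 36 − 29 = 7
Mode ≈ 6 + (5/(5+7)) × 3 = 6 + 1.2500 = 7.2500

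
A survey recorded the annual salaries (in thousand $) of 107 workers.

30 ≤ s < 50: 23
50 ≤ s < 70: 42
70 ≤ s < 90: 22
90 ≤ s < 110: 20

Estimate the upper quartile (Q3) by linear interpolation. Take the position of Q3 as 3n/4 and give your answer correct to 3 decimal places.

83.864

Cumulative frequencies: 23, 65, 87, 107
n = 107; position = 3n/4 = 80.25.
This falls in the class 70 ≤ s < 90: L = 70, F = 65, f = 22, h = 20.
Upper quartile ≈ 70 + ((80.25 − 65) / 22) × 20 = 83.8636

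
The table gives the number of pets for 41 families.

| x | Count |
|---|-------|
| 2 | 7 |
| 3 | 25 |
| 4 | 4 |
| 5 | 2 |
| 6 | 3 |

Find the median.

Cumulative frequencies: 7, 32, 36, 38, 41
n = 41, so the median is the value in position (n+1)/2 = 21.
Position 21 falls at value 3.

3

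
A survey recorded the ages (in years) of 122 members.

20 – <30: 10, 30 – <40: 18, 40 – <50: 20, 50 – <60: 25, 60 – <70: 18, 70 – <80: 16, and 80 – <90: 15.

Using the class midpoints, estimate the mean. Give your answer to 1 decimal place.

Midpoints: 25, 35, 45, 55, 65, 75, 85
Σfm = 10×25 + 18×35 + 20×45 + 25×55 + 18×65 + 16×75 + 15×85 = 6800
n = Σf = 122
Mean = 6800 / 122 = 55.7377

55.7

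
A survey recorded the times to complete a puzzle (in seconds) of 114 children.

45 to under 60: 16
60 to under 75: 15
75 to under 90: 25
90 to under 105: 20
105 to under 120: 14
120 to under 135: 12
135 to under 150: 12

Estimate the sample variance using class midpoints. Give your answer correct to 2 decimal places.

Midpoints: 52.5, 67.5, 82.5, 97.5, 112.5, 127.5, 142.5
n = 114, Σfm = 10680, mean = 93.6842
Σfm² = 1088662.5
Σf(m − x̄)² = Σfm² − (Σfm)²/n = 1088662.5 − 10680²/114 = 88115.1316
Sample variance = 88115.1316 / 113 = 779.7799

779.78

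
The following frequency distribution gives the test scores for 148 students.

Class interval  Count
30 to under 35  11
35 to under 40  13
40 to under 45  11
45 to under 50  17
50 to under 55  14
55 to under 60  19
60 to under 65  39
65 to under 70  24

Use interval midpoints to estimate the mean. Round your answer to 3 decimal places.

Midpoints: 32.5, 37.5, 42.5, 47.5, 52.5, 57.5, 62.5, 67.5
Σfm = 11×32.5 + 13×37.5 + 11×42.5 + 17×47.5 + 14×52.5 + 19×57.5 + 39×62.5 + 24×67.5 = 8005
n = Σf = 148
Mean = 8005 / 148 = 54.0878

54.088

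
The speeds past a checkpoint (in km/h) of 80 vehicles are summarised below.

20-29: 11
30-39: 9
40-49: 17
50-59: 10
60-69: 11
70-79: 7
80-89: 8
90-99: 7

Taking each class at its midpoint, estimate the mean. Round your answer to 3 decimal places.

55.625

Midpoints: 24.5, 34.5, 44.5, 54.5, 64.5, 74.5, 84.5, 94.5
Σfm = 11×24.5 + 9×34.5 + 17×44.5 + 10×54.5 + 11×64.5 + 7×74.5 + 8×84.5 + 7×94.5 = 4450
n = Σf = 80
Mean = 4450 / 80 = 55.6250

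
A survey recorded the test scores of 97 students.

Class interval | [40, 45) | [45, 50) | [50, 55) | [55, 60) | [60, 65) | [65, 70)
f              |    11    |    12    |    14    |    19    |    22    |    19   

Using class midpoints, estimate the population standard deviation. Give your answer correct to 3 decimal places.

Midpoints: 42.5, 47.5, 52.5, 57.5, 62.5, 67.5
n = 97, Σfm = 5522.5, mean = 56.9330
Σfm² = 320856.25
Σf(m − x̄)² = Σfm² − (Σfm)²/n = 320856.25 − 5522.5²/97 = 6443.8144
Population variance = 6443.8144 / 97 = 66.4311
Standard deviation = √66.4311 = 8.1505

8.151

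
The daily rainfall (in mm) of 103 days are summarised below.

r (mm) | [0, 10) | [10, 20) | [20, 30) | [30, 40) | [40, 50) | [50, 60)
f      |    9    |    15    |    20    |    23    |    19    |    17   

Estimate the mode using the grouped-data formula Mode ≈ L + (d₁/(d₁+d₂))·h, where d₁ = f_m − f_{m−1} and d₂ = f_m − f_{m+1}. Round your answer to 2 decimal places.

Modal class: [30, 40) (highest frequency 23).
d₁ = 23 − 20 = 3, d₂ = 23 − 19 = 4
Mode ≈ 30 + (3/(3+4)) × 10 = 30 + 4.2857 = 34.2857

34.29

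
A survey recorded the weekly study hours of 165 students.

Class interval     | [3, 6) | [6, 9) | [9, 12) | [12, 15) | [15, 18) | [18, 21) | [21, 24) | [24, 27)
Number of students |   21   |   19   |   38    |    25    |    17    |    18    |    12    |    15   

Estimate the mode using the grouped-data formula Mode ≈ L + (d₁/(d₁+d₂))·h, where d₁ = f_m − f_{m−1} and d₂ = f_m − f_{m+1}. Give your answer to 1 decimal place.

10.8

Modal class: [9, 12) (highest frequency 38).
d₁ = 38 − 19 = 19, d₂ = 38 − 25 = 13
Mode ≈ 9 + (19/(19+13)) × 3 = 9 + 1.7812 = 10.7812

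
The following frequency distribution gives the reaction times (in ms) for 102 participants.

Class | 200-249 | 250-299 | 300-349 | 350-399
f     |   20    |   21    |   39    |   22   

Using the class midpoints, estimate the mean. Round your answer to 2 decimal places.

Midpoints: 224.5, 274.5, 324.5, 374.5
Σfm = 20×224.5 + 21×274.5 + 39×324.5 + 22×374.5 = 31149
n = Σf = 102
Mean = 31149 / 102 = 305.3824

305.38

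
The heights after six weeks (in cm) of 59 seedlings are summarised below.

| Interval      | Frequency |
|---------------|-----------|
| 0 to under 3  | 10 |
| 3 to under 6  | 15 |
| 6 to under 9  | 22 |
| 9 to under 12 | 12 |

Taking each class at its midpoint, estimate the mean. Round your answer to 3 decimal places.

Midpoints: 1.5, 4.5, 7.5, 10.5
Σfm = 10×1.5 + 15×4.5 + 22×7.5 + 12×10.5 = 373.5
n = Σf = 59
Mean = 373.5 / 59 = 6.3305

6.331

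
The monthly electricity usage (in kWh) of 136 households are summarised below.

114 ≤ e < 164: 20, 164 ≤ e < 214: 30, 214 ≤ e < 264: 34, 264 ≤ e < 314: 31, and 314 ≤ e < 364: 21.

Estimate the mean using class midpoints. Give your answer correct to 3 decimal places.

Midpoints: 139, 189, 239, 289, 339
Σfm = 20×139 + 30×189 + 34×239 + 31×289 + 21×339 = 32654
n = Σf = 136
Mean = 32654 / 136 = 240.1029

240.103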